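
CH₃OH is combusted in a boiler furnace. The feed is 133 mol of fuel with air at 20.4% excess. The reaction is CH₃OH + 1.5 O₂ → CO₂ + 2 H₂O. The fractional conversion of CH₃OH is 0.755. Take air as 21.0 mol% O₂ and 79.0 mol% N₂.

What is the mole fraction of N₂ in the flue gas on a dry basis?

0.802

Stoichiometric O₂ = 1.5 × 133 = 199.5 mol; O₂ fed = 199.5 × 1.204 = 240.2 mol.
N₂ fed = 240.2 × 79/21 = 903.6 mol.
Fuel reacted = 0.755 × 133 → ξ = 100.4 mol.
Outlet (n = n₀ + ν ξ):
  CH₃OH: 133 − 1(100.4) = 32.58
  O₂: 240.2 − 1.5(100.4) = 89.58
  N₂: 903.6 (inert)
  CO₂: 0 + 1(100.4) = 100.4
  H₂O: 0 + 2(100.4) = 200.8
Dry total = 1126 mol; y_N₂ (dry) = 903.6 / 1126 = 0.8024.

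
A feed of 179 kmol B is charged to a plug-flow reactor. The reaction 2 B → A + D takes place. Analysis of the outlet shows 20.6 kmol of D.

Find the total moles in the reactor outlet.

For D: n = n₀ + 1ξ → 20.6 = 0 + 1ξ, giving ξ = 20.6 kmol.
Outlet amounts (n = n₀ + ν ξ):
  B: 179 − 2(20.6) = 137.8
  A: 0 + 1(20.6) = 20.6
  D: 0 + 1(20.6) = 20.6
Total out = 137.8 + 20.6 + 20.6 = 179 kmol.

179 kmol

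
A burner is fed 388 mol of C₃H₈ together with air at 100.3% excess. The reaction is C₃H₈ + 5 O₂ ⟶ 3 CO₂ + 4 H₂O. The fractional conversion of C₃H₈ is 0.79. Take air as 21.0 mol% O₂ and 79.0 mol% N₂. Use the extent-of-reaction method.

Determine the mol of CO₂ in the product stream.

920 mol

Stoichiometric O₂ = 5 × 388 = 1940 mol; O₂ fed = 1940 × 2.003 = 3886 mol.
N₂ fed = 3886 × 79/21 = 14620 mol.
Fuel reacted = 0.79 × 388 → ξ = 306.5 mol.
Outlet (n = n₀ + ν ξ):
  C₃H₈: 388 − 1(306.5) = 81.48
  O₂: 3886 − 5(306.5) = 2353
  N₂: 14620 (inert)
  CO₂: 0 + 3(306.5) = 919.6
  H₂O: 0 + 4(306.5) = 1226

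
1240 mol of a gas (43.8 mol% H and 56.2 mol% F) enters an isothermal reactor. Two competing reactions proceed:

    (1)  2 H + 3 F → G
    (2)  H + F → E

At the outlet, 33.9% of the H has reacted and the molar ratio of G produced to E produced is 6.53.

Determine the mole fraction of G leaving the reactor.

0.0966

Conversion of H: H consumed = 0.339 × 543.1 = 184.1 mol = 2ξ₁ + 1ξ₂.
Selectivity: 1ξ₁ / (1ξ₂) = 6.53 → ξ₁ = 6.53 ξ₂.
Substitute: (2·6.53 + 1) ξ₂ = 184.1 → ξ₂ = 13.1 mol, ξ₁ = 85.51 mol.
Outlet amounts (n = n₀ + Σ ν·ξ):
  H: 543.1 − 2(85.51) − 1(13.1) = 359
  F: 696.9 − 3(85.51) − 1(13.1) = 427.3
  G: 0 + 1(85.51) = 85.51
  E: 0 + 1(13.1) = 13.1
Total out = 884.9 mol; y_G = 85.51 / 884.9 = 0.09664.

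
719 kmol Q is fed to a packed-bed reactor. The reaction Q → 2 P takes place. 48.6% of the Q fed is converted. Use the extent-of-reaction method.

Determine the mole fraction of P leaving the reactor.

Q reacted = 0.486 × 719 = 349.4 kmol; ν_Q = −1, so ξ = 349.4/1 = 349.4 kmol.
Outlet amounts (n = n₀ + ν ξ):
  Q: 719 − 1(349.4) = 369.6
  P: 0 + 2(349.4) = 698.9
Total out = 1068 kmol; y_P = 698.9 / 1068 = 0.6541.

0.654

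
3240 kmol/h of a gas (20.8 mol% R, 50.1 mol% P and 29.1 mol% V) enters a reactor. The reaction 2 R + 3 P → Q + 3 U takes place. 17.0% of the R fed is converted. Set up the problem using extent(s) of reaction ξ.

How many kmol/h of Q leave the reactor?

R reacted = 0.17 × 673.9 = 114.6 kmol/h; ν_R = −2, so ξ = 114.6/2 = 57.28 kmol/h.
Outlet amounts (n = n₀ + ν ξ):
  R: 673.9 − 2(57.28) = 559.4
  P: 1623 − 3(57.28) = 1451
  Q: 0 + 1(57.28) = 57.28
  U: 0 + 3(57.28) = 171.8
  V: 942.8 (inert)

57.3 kmol/h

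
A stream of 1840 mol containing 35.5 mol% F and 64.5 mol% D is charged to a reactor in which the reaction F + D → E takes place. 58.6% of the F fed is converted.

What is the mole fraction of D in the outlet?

F reacted = 0.586 × 653.2 = 382.8 mol; ν_F = −1, so ξ = 382.8/1 = 382.8 mol.
Outlet amounts (n = n₀ + ν ξ):
  F: 653.2 − 1(382.8) = 270.4
  D: 1187 − 1(382.8) = 804
  E: 0 + 1(382.8) = 382.8
Total out = 1457 mol; y_D = 804 / 1457 = 0.5518.

0.552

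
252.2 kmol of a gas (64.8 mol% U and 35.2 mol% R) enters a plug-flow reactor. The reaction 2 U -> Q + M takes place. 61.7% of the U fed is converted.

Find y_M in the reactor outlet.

U reacted = 0.617 × 163.4 = 100.8 kmol; ν_U = −2, so ξ = 100.8/2 = 50.42 kmol.
Outlet amounts (n = n₀ + ν ξ):
  U: 163.4 − 2(50.42) = 62.59
  Q: 0 + 1(50.42) = 50.42
  M: 0 + 1(50.42) = 50.42
  R: 88.77 (inert)
Total out = 252.2 kmol; y_M = 50.42 / 252.2 = 0.1999.

0.2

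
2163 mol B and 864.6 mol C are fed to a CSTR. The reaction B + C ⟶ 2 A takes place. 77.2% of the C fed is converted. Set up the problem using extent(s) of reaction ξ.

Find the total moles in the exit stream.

3030 mol

C reacted = 0.772 × 864.6 = 667.5 mol; ν_C = −1, so ξ = 667.5/1 = 667.5 mol.
Outlet amounts (n = n₀ + ν ξ):
  B: 2163 − 1(667.5) = 1496
  C: 864.6 − 1(667.5) = 197.1
  A: 0 + 2(667.5) = 1335
Total out = 1496 + 197.1 + 1335 = 3028 mol.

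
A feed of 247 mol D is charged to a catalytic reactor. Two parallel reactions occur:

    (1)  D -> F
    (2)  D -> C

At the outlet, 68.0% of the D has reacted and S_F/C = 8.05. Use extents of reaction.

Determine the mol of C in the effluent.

Conversion of D: D consumed = 0.68 × 247 = 168 mol = 1ξ₁ + 1ξ₂.
Selectivity: 1ξ₁ / (1ξ₂) = 8.05 → ξ₁ = 8.05 ξ₂.
Substitute: (1·8.05 + 1) ξ₂ = 168 → ξ₂ = 18.56 mol, ξ₁ = 149.4 mol.
Outlet amounts (n = n₀ + Σ ν·ξ):
  D: 247 − 1(149.4) − 1(18.56) = 79.04
  F: 0 + 1(149.4) = 149.4
  C: 0 + 1(18.56) = 18.56

18.6 mol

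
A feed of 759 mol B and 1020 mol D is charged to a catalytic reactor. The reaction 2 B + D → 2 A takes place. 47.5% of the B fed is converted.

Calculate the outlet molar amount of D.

840 mol

B reacted = 0.475 × 759 = 360.5 mol; ν_B = −2, so ξ = 360.5/2 = 180.3 mol.
Outlet amounts (n = n₀ + ν ξ):
  B: 759 − 2(180.3) = 398.5
  D: 1020 − 1(180.3) = 839.7
  A: 0 + 2(180.3) = 360.5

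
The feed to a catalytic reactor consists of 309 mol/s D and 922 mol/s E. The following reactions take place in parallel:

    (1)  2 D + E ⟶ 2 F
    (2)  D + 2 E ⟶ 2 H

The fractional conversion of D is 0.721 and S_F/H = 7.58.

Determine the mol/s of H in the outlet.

Conversion of D: D consumed = 0.721 × 309 = 222.8 mol/s = 2ξ₁ + 1ξ₂.
Selectivity: 2ξ₁ / (2ξ₂) = 7.58 → ξ₁ = 7.58 ξ₂.
Substitute: (2·7.58 + 1) ξ₂ = 222.8 → ξ₂ = 13.79 mol/s, ξ₁ = 104.5 mol/s.
Outlet amounts (n = n₀ + Σ ν·ξ):
  D: 309 − 2(104.5) − 1(13.79) = 86.21
  E: 922 − 1(104.5) − 2(13.79) = 789.9
  F: 0 + 2(104.5) = 209
  H: 0 + 2(13.79) = 27.57

27.6 mol/s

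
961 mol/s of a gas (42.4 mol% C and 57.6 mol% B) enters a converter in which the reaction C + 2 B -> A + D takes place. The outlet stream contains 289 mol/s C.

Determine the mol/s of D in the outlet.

118 mol/s

For C: n = n₀ − 1ξ → 289 = 407.5 − 1ξ, giving ξ = 118.5 mol/s.
Outlet amounts (n = n₀ + ν ξ):
  C: 407.5 − 1(118.5) = 289
  B: 553.5 − 2(118.5) = 316.6
  A: 0 + 1(118.5) = 118.5
  D: 0 + 1(118.5) = 118.5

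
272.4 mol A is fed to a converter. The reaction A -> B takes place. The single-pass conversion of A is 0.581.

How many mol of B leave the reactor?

158 mol

A reacted = 0.581 × 272.4 = 158.3 mol; ν_A = −1, so ξ = 158.3/1 = 158.3 mol.
Outlet amounts (n = n₀ + ν ξ):
  A: 272.4 − 1(158.3) = 114.1
  B: 0 + 1(158.3) = 158.3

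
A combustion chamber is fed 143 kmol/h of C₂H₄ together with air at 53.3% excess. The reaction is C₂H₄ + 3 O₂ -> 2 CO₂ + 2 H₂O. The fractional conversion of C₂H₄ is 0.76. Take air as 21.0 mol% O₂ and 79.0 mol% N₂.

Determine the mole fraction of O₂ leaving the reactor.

Stoichiometric O₂ = 3 × 143 = 429 kmol/h; O₂ fed = 429 × 1.533 = 657.7 kmol/h.
N₂ fed = 657.7 × 79/21 = 2474 kmol/h.
Fuel reacted = 0.76 × 143 → ξ = 108.7 kmol/h.
Outlet (n = n₀ + ν ξ):
  C₂H₄: 143 − 1(108.7) = 34.32
  O₂: 657.7 − 3(108.7) = 331.6
  N₂: 2474 (inert)
  CO₂: 0 + 2(108.7) = 217.4
  H₂O: 0 + 2(108.7) = 217.4
Total out = 3275 kmol/h; y_O₂ = 331.6 / 3275 = 0.1013.

0.101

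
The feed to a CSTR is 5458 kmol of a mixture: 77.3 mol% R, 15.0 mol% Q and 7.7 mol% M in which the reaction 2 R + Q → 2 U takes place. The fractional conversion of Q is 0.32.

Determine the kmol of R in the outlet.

Q reacted = 0.32 × 818.7 = 262 kmol; ν_Q = −1, so ξ = 262/1 = 262 kmol.
Outlet amounts (n = n₀ + ν ξ):
  R: 4219 − 2(262) = 3695
  Q: 818.7 − 1(262) = 556.7
  U: 0 + 2(262) = 524
  M: 420.3 (inert)

3700 kmol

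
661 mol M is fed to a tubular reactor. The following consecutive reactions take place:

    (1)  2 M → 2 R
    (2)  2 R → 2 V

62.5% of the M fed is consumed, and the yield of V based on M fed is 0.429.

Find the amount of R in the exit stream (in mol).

130 mol

Conversion of M: M consumed = 2ξ₁ = 0.625 × 661 → ξ₁ = 206.6 mol.
Yield of V: 2ξ₂ / 661 = 0.429 → ξ₂ = 141.8 mol.
Outlet amounts (n = n₀ + Σ ν·ξ):
  M: 661 − 2(206.6) = 247.9
  R: 0 + 2(206.6) − 2(141.8) = 129.6
  V: 0 + 2(141.8) = 283.6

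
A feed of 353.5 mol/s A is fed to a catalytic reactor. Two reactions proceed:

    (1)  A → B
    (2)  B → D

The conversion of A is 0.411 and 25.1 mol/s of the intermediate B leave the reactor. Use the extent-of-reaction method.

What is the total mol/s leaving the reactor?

354 mol/s

Conversion of A: A consumed = 1ξ₁ = 0.411 × 353.5 → ξ₁ = 145.3 mol/s.
B balance: n_B = 0 + 1ξ₁ − 1ξ₂ = 25.1 → ξ₂ = (1·145.3 − 25.1)/1 = 120.2 mol/s.
Outlet amounts (n = n₀ + Σ ν·ξ):
  A: 353.5 − 1(145.3) = 208.2
  B: 0 + 1(145.3) − 1(120.2) = 25.1
  D: 0 + 1(120.2) = 120.2
Total out = 208.2 + 25.1 + 120.2 = 353.5 mol/s.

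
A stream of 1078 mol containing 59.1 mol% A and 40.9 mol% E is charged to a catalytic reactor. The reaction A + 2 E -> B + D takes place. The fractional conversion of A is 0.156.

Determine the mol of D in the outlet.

99.4 mol

A reacted = 0.156 × 637.1 = 99.39 mol; ν_A = −1, so ξ = 99.39/1 = 99.39 mol.
Outlet amounts (n = n₀ + ν ξ):
  A: 637.1 − 1(99.39) = 537.7
  E: 440.9 − 2(99.39) = 242.1
  B: 0 + 1(99.39) = 99.39
  D: 0 + 1(99.39) = 99.39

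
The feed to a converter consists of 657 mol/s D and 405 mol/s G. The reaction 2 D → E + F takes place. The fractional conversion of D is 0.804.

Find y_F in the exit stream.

0.249

D reacted = 0.804 × 657 = 528.2 mol/s; ν_D = −2, so ξ = 528.2/2 = 264.1 mol/s.
Outlet amounts (n = n₀ + ν ξ):
  D: 657 − 2(264.1) = 128.8
  E: 0 + 1(264.1) = 264.1
  F: 0 + 1(264.1) = 264.1
  G: 405 (inert)
Total out = 1062 mol/s; y_F = 264.1 / 1062 = 0.2487.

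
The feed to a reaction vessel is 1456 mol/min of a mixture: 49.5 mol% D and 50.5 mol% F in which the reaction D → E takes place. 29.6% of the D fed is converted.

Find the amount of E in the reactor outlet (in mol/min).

213 mol/min

D reacted = 0.296 × 720.7 = 213.3 mol/min; ν_D = −1, so ξ = 213.3/1 = 213.3 mol/min.
Outlet amounts (n = n₀ + ν ξ):
  D: 720.7 − 1(213.3) = 507.4
  E: 0 + 1(213.3) = 213.3
  F: 735.3 (inert)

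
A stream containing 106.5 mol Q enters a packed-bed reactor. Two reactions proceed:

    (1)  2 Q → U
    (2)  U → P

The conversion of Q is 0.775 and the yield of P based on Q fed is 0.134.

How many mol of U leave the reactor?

27 mol

Conversion of Q: Q consumed = 2ξ₁ = 0.775 × 106.5 → ξ₁ = 41.27 mol.
Yield of P: 1ξ₂ / 106.5 = 0.134 → ξ₂ = 14.27 mol.
Outlet amounts (n = n₀ + Σ ν·ξ):
  Q: 106.5 − 2(41.27) = 23.96
  U: 0 + 1(41.27) − 1(14.27) = 27
  P: 0 + 1(14.27) = 14.27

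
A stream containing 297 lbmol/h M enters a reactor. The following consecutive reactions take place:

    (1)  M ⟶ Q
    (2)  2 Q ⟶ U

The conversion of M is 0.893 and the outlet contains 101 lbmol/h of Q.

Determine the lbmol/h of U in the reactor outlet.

82.1 lbmol/h

Conversion of M: M consumed = 1ξ₁ = 0.893 × 297 → ξ₁ = 265.2 lbmol/h.
Q balance: n_Q = 0 + 1ξ₁ − 2ξ₂ = 101 → ξ₂ = (1·265.2 − 101)/2 = 82.11 lbmol/h.
Outlet amounts (n = n₀ + Σ ν·ξ):
  M: 297 − 1(265.2) = 31.78
  Q: 0 + 1(265.2) − 2(82.11) = 101
  U: 0 + 1(82.11) = 82.11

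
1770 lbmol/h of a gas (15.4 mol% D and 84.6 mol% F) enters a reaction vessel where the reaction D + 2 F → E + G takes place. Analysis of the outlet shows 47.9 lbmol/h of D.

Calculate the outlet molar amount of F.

For D: n = n₀ − 1ξ → 47.9 = 272.6 − 1ξ, giving ξ = 224.7 lbmol/h.
Outlet amounts (n = n₀ + ν ξ):
  D: 272.6 − 1(224.7) = 47.9
  F: 1497 − 2(224.7) = 1048
  E: 0 + 1(224.7) = 224.7
  G: 0 + 1(224.7) = 224.7

1050 lbmol/h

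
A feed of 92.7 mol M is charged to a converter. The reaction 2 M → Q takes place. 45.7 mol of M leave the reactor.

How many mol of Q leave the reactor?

For M: n = n₀ − 2ξ → 45.7 = 92.7 − 2ξ, giving ξ = 23.5 mol.
Outlet amounts (n = n₀ + ν ξ):
  M: 92.7 − 2(23.5) = 45.7
  Q: 0 + 1(23.5) = 23.5

23.5 mol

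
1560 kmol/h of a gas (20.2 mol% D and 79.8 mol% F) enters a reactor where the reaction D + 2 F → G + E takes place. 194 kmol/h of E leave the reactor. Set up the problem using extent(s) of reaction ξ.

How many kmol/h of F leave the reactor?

857 kmol/h

For E: n = n₀ + 1ξ → 194 = 0 + 1ξ, giving ξ = 194 kmol/h.
Outlet amounts (n = n₀ + ν ξ):
  D: 315.1 − 1(194) = 121.1
  F: 1245 − 2(194) = 856.9
  G: 0 + 1(194) = 194
  E: 0 + 1(194) = 194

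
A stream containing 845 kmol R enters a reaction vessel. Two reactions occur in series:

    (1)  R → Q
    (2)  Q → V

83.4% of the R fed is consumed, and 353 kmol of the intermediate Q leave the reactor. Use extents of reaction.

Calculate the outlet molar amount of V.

Conversion of R: R consumed = 1ξ₁ = 0.834 × 845 → ξ₁ = 704.7 kmol.
Q balance: n_Q = 0 + 1ξ₁ − 1ξ₂ = 353 → ξ₂ = (1·704.7 − 353)/1 = 351.7 kmol.
Outlet amounts (n = n₀ + Σ ν·ξ):
  R: 845 − 1(704.7) = 140.3
  Q: 0 + 1(704.7) − 1(351.7) = 353
  V: 0 + 1(351.7) = 351.7

352 kmol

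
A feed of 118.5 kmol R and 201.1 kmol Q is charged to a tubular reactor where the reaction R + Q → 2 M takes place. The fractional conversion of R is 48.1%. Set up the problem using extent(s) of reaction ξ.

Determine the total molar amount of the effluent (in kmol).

R reacted = 0.481 × 118.5 = 57 kmol; ν_R = −1, so ξ = 57/1 = 57 kmol.
Outlet amounts (n = n₀ + ν ξ):
  R: 118.5 − 1(57) = 61.5
  Q: 201.1 − 1(57) = 144.1
  M: 0 + 2(57) = 114
Total out = 61.5 + 144.1 + 114 = 319.6 kmol.

320 kmol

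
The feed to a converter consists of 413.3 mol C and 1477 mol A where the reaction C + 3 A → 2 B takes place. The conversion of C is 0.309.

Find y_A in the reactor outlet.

0.669

C reacted = 0.309 × 413.3 = 127.7 mol; ν_C = −1, so ξ = 127.7/1 = 127.7 mol.
Outlet amounts (n = n₀ + ν ξ):
  C: 413.3 − 1(127.7) = 285.6
  A: 1477 − 3(127.7) = 1094
  B: 0 + 2(127.7) = 255.4
Total out = 1635 mol; y_A = 1094 / 1635 = 0.6691.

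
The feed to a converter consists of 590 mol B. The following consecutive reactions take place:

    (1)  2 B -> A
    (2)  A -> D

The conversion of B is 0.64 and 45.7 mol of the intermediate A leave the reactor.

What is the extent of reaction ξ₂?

Conversion of B: B consumed = 2ξ₁ = 0.64 × 590 → ξ₁ = 188.8 mol.
A balance: n_A = 0 + 1ξ₁ − 1ξ₂ = 45.7 → ξ₂ = (1·188.8 − 45.7)/1 = 143.1 mol.
Outlet amounts (n = n₀ + Σ ν·ξ):
  B: 590 − 2(188.8) = 212.4
  A: 0 + 1(188.8) − 1(143.1) = 45.7
  D: 0 + 1(143.1) = 143.1

ξ₂ = 143 mol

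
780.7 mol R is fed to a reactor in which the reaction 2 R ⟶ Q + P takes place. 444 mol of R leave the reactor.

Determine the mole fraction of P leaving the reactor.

0.216

For R: n = n₀ − 2ξ → 444 = 780.7 − 2ξ, giving ξ = 168.4 mol.
Outlet amounts (n = n₀ + ν ξ):
  R: 780.7 − 2(168.4) = 444
  Q: 0 + 1(168.4) = 168.4
  P: 0 + 1(168.4) = 168.4
Total out = 780.7 mol; y_P = 168.4 / 780.7 = 0.2156.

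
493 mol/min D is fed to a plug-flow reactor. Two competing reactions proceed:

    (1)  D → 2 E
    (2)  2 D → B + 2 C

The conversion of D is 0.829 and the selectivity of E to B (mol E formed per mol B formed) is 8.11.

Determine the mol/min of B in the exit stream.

67.5 mol/min

Conversion of D: D consumed = 0.829 × 493 = 408.7 mol/min = 1ξ₁ + 2ξ₂.
Selectivity: 2ξ₁ / (1ξ₂) = 8.11 → ξ₁ = 4.055 ξ₂.
Substitute: (1·4.055 + 2) ξ₂ = 408.7 → ξ₂ = 67.5 mol/min, ξ₁ = 273.7 mol/min.
Outlet amounts (n = n₀ + Σ ν·ξ):
  D: 493 − 1(273.7) − 2(67.5) = 84.3
  E: 0 + 2(273.7) = 547.4
  B: 0 + 1(67.5) = 67.5
  C: 0 + 2(67.5) = 135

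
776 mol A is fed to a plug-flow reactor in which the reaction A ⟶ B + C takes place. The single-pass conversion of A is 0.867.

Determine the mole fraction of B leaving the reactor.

0.464

A reacted = 0.867 × 776 = 672.8 mol; ν_A = −1, so ξ = 672.8/1 = 672.8 mol.
Outlet amounts (n = n₀ + ν ξ):
  A: 776 − 1(672.8) = 103.2
  B: 0 + 1(672.8) = 672.8
  C: 0 + 1(672.8) = 672.8
Total out = 1449 mol; y_B = 672.8 / 1449 = 0.4644.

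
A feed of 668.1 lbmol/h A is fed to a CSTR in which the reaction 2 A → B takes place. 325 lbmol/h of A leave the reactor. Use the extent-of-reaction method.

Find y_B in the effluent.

0.345

For A: n = n₀ − 2ξ → 325 = 668.1 − 2ξ, giving ξ = 171.6 lbmol/h.
Outlet amounts (n = n₀ + ν ξ):
  A: 668.1 − 2(171.6) = 325
  B: 0 + 1(171.6) = 171.6
Total out = 496.6 lbmol/h; y_B = 171.6 / 496.6 = 0.3455.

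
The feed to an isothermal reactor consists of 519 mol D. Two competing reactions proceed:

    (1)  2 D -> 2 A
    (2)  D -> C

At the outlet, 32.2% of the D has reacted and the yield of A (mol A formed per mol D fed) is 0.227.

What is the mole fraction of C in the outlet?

Yield of A: 2ξ₁ / 519 = 0.227 → ξ₁ = 58.91 mol.
Conversion of D: 2ξ₁ + 1ξ₂ = 0.322 × 519 = 167.1 → ξ₂ = 49.3 mol.
Outlet amounts (n = n₀ + Σ ν·ξ):
  D: 519 − 2(58.91) − 1(49.3) = 351.9
  A: 0 + 2(58.91) = 117.8
  C: 0 + 1(49.3) = 49.3
Total out = 519 mol; y_C = 49.3 / 519 = 0.095.

0.095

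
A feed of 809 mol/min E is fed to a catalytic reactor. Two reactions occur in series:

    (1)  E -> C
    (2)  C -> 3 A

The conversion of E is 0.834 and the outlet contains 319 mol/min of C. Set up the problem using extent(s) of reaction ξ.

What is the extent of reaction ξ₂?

ξ₂ = 356 mol/min

Conversion of E: E consumed = 1ξ₁ = 0.834 × 809 → ξ₁ = 674.7 mol/min.
C balance: n_C = 0 + 1ξ₁ − 1ξ₂ = 319 → ξ₂ = (1·674.7 − 319)/1 = 355.7 mol/min.
Outlet amounts (n = n₀ + Σ ν·ξ):
  E: 809 − 1(674.7) = 134.3
  C: 0 + 1(674.7) − 1(355.7) = 319
  A: 0 + 3(355.7) = 1067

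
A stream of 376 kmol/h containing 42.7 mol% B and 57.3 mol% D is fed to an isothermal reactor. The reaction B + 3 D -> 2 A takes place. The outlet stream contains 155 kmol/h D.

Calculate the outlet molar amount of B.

140 kmol/h

For D: n = n₀ − 3ξ → 155 = 215.4 − 3ξ, giving ξ = 20.15 kmol/h.
Outlet amounts (n = n₀ + ν ξ):
  B: 160.6 − 1(20.15) = 140.4
  D: 215.4 − 3(20.15) = 155
  A: 0 + 2(20.15) = 40.3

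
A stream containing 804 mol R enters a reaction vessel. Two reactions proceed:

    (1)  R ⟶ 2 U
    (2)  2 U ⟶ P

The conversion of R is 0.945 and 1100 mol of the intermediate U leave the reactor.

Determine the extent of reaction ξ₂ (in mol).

Conversion of R: R consumed = 1ξ₁ = 0.945 × 804 → ξ₁ = 759.8 mol.
U balance: n_U = 0 + 2ξ₁ − 2ξ₂ = 1100 → ξ₂ = (2·759.8 − 1100)/2 = 209.8 mol.
Outlet amounts (n = n₀ + Σ ν·ξ):
  R: 804 − 1(759.8) = 44.22
  U: 0 + 2(759.8) − 2(209.8) = 1100
  P: 0 + 1(209.8) = 209.8

ξ₂ = 210 mol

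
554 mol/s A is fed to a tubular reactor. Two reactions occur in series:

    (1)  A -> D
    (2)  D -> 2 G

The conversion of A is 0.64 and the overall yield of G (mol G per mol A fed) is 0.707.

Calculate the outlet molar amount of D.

159 mol/s

Conversion of A: A consumed = 1ξ₁ = 0.64 × 554 → ξ₁ = 354.6 mol/s.
Yield of G: 2ξ₂ / 554 = 0.707 → ξ₂ = 195.8 mol/s.
Outlet amounts (n = n₀ + Σ ν·ξ):
  A: 554 − 1(354.6) = 199.4
  D: 0 + 1(354.6) − 1(195.8) = 158.7
  G: 0 + 2(195.8) = 391.7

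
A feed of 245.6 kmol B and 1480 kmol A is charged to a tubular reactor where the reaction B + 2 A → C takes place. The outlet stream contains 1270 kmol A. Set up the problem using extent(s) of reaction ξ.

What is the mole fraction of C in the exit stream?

0.0693

For A: n = n₀ − 2ξ → 1270 = 1480 − 2ξ, giving ξ = 105 kmol.
Outlet amounts (n = n₀ + ν ξ):
  B: 245.6 − 1(105) = 140.6
  A: 1480 − 2(105) = 1270
  C: 0 + 1(105) = 105
Total out = 1516 kmol; y_C = 105 / 1516 = 0.06928.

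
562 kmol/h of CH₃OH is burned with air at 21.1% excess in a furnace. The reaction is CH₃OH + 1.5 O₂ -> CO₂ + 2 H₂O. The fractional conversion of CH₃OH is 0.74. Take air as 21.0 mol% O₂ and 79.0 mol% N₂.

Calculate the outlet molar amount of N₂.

Stoichiometric O₂ = 1.5 × 562 = 843 kmol/h; O₂ fed = 843 × 1.211 = 1021 kmol/h.
N₂ fed = 1021 × 79/21 = 3840 kmol/h.
Fuel reacted = 0.74 × 562 → ξ = 415.9 kmol/h.
Outlet (n = n₀ + ν ξ):
  CH₃OH: 562 − 1(415.9) = 146.1
  O₂: 1021 − 1.5(415.9) = 397.1
  N₂: 3840 (inert)
  CO₂: 0 + 1(415.9) = 415.9
  H₂O: 0 + 2(415.9) = 831.8

3840 kmol/h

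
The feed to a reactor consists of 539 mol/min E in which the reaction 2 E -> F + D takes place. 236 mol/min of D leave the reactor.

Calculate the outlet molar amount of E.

For D: n = n₀ + 1ξ → 236 = 0 + 1ξ, giving ξ = 236 mol/min.
Outlet amounts (n = n₀ + ν ξ):
  E: 539 − 2(236) = 67
  F: 0 + 1(236) = 236
  D: 0 + 1(236) = 236

67 mol/min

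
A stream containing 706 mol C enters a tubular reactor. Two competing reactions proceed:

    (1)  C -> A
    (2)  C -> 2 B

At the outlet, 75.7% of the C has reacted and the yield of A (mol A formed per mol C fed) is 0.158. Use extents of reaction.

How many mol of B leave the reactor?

Yield of A: 1ξ₁ / 706 = 0.158 → ξ₁ = 111.5 mol.
Conversion of C: 1ξ₁ + 1ξ₂ = 0.757 × 706 = 534.4 → ξ₂ = 422.9 mol.
Outlet amounts (n = n₀ + Σ ν·ξ):
  C: 706 − 1(111.5) − 1(422.9) = 171.6
  A: 0 + 1(111.5) = 111.5
  B: 0 + 2(422.9) = 845.8

846 mol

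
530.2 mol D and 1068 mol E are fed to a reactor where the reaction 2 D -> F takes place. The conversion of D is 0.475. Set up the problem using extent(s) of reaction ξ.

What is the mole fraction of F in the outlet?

D reacted = 0.475 × 530.2 = 251.8 mol; ν_D = −2, so ξ = 251.8/2 = 125.9 mol.
Outlet amounts (n = n₀ + ν ξ):
  D: 530.2 − 2(125.9) = 278.4
  F: 0 + 1(125.9) = 125.9
  E: 1068 (inert)
Total out = 1472 mol; y_F = 125.9 / 1472 = 0.08553.

0.0855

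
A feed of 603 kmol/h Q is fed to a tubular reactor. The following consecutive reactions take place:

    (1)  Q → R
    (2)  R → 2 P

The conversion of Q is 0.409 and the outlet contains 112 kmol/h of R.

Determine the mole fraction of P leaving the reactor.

Conversion of Q: Q consumed = 1ξ₁ = 0.409 × 603 → ξ₁ = 246.6 kmol/h.
R balance: n_R = 0 + 1ξ₁ − 1ξ₂ = 112 → ξ₂ = (1·246.6 − 112)/1 = 134.6 kmol/h.
Outlet amounts (n = n₀ + Σ ν·ξ):
  Q: 603 − 1(246.6) = 356.4
  R: 0 + 1(246.6) − 1(134.6) = 112
  P: 0 + 2(134.6) = 269.3
Total out = 737.6 kmol/h; y_P = 269.3 / 737.6 = 0.365.

0.365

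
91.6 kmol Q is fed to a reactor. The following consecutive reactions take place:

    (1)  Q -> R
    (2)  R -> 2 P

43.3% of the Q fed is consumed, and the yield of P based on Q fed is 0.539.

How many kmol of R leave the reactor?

Conversion of Q: Q consumed = 1ξ₁ = 0.433 × 91.6 → ξ₁ = 39.66 kmol.
Yield of P: 2ξ₂ / 91.6 = 0.539 → ξ₂ = 24.69 kmol.
Outlet amounts (n = n₀ + Σ ν·ξ):
  Q: 91.6 − 1(39.66) = 51.94
  R: 0 + 1(39.66) − 1(24.69) = 14.98
  P: 0 + 2(24.69) = 49.37

15 kmol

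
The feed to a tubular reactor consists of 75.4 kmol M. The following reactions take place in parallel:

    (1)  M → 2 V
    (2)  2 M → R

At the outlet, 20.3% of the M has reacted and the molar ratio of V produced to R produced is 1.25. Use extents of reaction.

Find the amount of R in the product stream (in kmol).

Conversion of M: M consumed = 0.203 × 75.4 = 15.31 kmol = 1ξ₁ + 2ξ₂.
Selectivity: 2ξ₁ / (1ξ₂) = 1.25 → ξ₁ = 0.625 ξ₂.
Substitute: (1·0.625 + 2) ξ₂ = 15.31 → ξ₂ = 5.831 kmol, ξ₁ = 3.644 kmol.
Outlet amounts (n = n₀ + Σ ν·ξ):
  M: 75.4 − 1(3.644) − 2(5.831) = 60.09
  V: 0 + 2(3.644) = 7.289
  R: 0 + 1(5.831) = 5.831

5.83 kmol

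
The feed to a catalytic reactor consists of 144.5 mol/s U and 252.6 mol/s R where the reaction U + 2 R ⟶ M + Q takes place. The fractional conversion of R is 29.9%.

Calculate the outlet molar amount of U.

R reacted = 0.299 × 252.6 = 75.53 mol/s; ν_R = −2, so ξ = 75.53/2 = 37.76 mol/s.
Outlet amounts (n = n₀ + ν ξ):
  U: 144.5 − 1(37.76) = 106.7
  R: 252.6 − 2(37.76) = 177.1
  M: 0 + 1(37.76) = 37.76
  Q: 0 + 1(37.76) = 37.76

107 mol/s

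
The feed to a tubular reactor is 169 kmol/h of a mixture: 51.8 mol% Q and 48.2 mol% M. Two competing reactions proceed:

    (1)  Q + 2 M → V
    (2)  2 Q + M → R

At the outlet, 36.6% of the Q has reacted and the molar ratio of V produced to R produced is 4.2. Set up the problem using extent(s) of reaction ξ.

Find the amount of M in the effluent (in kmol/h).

Conversion of Q: Q consumed = 0.366 × 87.54 = 32.04 kmol/h = 1ξ₁ + 2ξ₂.
Selectivity: 1ξ₁ / (1ξ₂) = 4.2 → ξ₁ = 4.2 ξ₂.
Substitute: (1·4.2 + 2) ξ₂ = 32.04 → ξ₂ = 5.168 kmol/h, ξ₁ = 21.7 kmol/h.
Outlet amounts (n = n₀ + Σ ν·ξ):
  Q: 87.54 − 1(21.7) − 2(5.168) = 55.5
  M: 81.46 − 2(21.7) − 1(5.168) = 32.88
  V: 0 + 1(21.7) = 21.7
  R: 0 + 1(5.168) = 5.168

32.9 kmol/h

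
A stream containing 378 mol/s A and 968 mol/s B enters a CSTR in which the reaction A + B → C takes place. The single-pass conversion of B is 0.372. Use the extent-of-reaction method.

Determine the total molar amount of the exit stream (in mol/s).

B reacted = 0.372 × 968 = 360.1 mol/s; ν_B = −1, so ξ = 360.1/1 = 360.1 mol/s.
Outlet amounts (n = n₀ + ν ξ):
  A: 378 − 1(360.1) = 17.9
  B: 968 − 1(360.1) = 607.9
  C: 0 + 1(360.1) = 360.1
Total out = 17.9 + 607.9 + 360.1 = 985.9 mol/s.

986 mol/s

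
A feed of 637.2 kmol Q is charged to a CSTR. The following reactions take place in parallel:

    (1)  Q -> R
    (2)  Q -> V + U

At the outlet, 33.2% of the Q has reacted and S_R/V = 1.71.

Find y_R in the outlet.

Conversion of Q: Q consumed = 0.332 × 637.2 = 211.6 kmol = 1ξ₁ + 1ξ₂.
Selectivity: 1ξ₁ / (1ξ₂) = 1.71 → ξ₁ = 1.71 ξ₂.
Substitute: (1·1.71 + 1) ξ₂ = 211.6 → ξ₂ = 78.06 kmol, ξ₁ = 133.5 kmol.
Outlet amounts (n = n₀ + Σ ν·ξ):
  Q: 637.2 − 1(133.5) − 1(78.06) = 425.6
  R: 0 + 1(133.5) = 133.5
  V: 0 + 1(78.06) = 78.06
  U: 0 + 1(78.06) = 78.06
Total out = 715.3 kmol; y_R = 133.5 / 715.3 = 0.1866.

0.187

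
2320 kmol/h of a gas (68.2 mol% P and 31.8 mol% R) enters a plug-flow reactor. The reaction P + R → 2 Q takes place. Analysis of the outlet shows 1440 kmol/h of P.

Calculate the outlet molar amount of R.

596 kmol/h

For P: n = n₀ − 1ξ → 1440 = 1582 − 1ξ, giving ξ = 142.2 kmol/h.
Outlet amounts (n = n₀ + ν ξ):
  P: 1582 − 1(142.2) = 1440
  R: 737.8 − 1(142.2) = 595.5
  Q: 0 + 2(142.2) = 284.5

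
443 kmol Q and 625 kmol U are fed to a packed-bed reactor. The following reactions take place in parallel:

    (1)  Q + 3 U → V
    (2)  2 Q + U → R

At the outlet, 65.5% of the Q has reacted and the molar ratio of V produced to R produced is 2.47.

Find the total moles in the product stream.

457 kmol

Conversion of Q: Q consumed = 0.655 × 443 = 290.2 kmol = 1ξ₁ + 2ξ₂.
Selectivity: 1ξ₁ / (1ξ₂) = 2.47 → ξ₁ = 2.47 ξ₂.
Substitute: (1·2.47 + 2) ξ₂ = 290.2 → ξ₂ = 64.91 kmol, ξ₁ = 160.3 kmol.
Outlet amounts (n = n₀ + Σ ν·ξ):
  Q: 443 − 1(160.3) − 2(64.91) = 152.8
  U: 625 − 3(160.3) − 1(64.91) = 79.07
  V: 0 + 1(160.3) = 160.3
  R: 0 + 1(64.91) = 64.91
Total out = 152.8 + 79.07 + 160.3 + 64.91 = 457.2 kmol.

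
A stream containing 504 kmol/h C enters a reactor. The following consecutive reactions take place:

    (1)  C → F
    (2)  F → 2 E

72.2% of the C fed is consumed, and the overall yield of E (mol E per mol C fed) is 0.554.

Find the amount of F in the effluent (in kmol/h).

224 kmol/h

Conversion of C: C consumed = 1ξ₁ = 0.722 × 504 → ξ₁ = 363.9 kmol/h.
Yield of E: 2ξ₂ / 504 = 0.554 → ξ₂ = 139.6 kmol/h.
Outlet amounts (n = n₀ + Σ ν·ξ):
  C: 504 − 1(363.9) = 140.1
  F: 0 + 1(363.9) − 1(139.6) = 224.3
  E: 0 + 2(139.6) = 279.2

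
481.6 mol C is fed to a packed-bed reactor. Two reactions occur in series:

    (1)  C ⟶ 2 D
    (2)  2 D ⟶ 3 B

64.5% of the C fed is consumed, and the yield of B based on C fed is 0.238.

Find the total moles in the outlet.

830 mol

Conversion of C: C consumed = 1ξ₁ = 0.645 × 481.6 → ξ₁ = 310.6 mol.
Yield of B: 3ξ₂ / 481.6 = 0.238 → ξ₂ = 38.21 mol.
Outlet amounts (n = n₀ + Σ ν·ξ):
  C: 481.6 − 1(310.6) = 171
  D: 0 + 2(310.6) − 2(38.21) = 544.9
  B: 0 + 3(38.21) = 114.6
Total out = 171 + 544.9 + 114.6 = 830.4 mol.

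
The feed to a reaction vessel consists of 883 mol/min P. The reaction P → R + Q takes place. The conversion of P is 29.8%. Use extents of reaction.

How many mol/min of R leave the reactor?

263 mol/min

P reacted = 0.298 × 883 = 263.1 mol/min; ν_P = −1, so ξ = 263.1/1 = 263.1 mol/min.
Outlet amounts (n = n₀ + ν ξ):
  P: 883 − 1(263.1) = 619.9
  R: 0 + 1(263.1) = 263.1
  Q: 0 + 1(263.1) = 263.1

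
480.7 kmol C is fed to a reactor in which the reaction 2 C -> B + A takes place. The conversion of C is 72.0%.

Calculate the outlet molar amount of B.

C reacted = 0.72 × 480.7 = 346.1 kmol; ν_C = −2, so ξ = 346.1/2 = 173.1 kmol.
Outlet amounts (n = n₀ + ν ξ):
  C: 480.7 − 2(173.1) = 134.6
  B: 0 + 1(173.1) = 173.1
  A: 0 + 1(173.1) = 173.1

173 kmol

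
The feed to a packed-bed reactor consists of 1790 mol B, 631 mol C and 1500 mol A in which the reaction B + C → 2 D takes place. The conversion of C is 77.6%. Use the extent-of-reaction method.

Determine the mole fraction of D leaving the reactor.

C reacted = 0.776 × 631 = 489.7 mol; ν_C = −1, so ξ = 489.7/1 = 489.7 mol.
Outlet amounts (n = n₀ + ν ξ):
  B: 1790 − 1(489.7) = 1300
  C: 631 − 1(489.7) = 141.3
  D: 0 + 2(489.7) = 979.3
  A: 1500 (inert)
Total out = 3921 mol; y_D = 979.3 / 3921 = 0.2498.

0.25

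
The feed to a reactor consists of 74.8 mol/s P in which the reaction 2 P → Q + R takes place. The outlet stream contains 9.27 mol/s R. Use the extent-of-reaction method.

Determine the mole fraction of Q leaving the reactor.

0.124

For R: n = n₀ + 1ξ → 9.27 = 0 + 1ξ, giving ξ = 9.27 mol/s.
Outlet amounts (n = n₀ + ν ξ):
  P: 74.8 − 2(9.27) = 56.26
  Q: 0 + 1(9.27) = 9.27
  R: 0 + 1(9.27) = 9.27
Total out = 74.8 mol/s; y_Q = 9.27 / 74.8 = 0.1239.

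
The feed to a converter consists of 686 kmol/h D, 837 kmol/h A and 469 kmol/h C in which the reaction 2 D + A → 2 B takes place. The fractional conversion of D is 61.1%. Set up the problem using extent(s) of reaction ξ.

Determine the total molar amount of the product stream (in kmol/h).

1780 kmol/h

D reacted = 0.611 × 686 = 419.1 kmol/h; ν_D = −2, so ξ = 419.1/2 = 209.6 kmol/h.
Outlet amounts (n = n₀ + ν ξ):
  D: 686 − 2(209.6) = 266.9
  A: 837 − 1(209.6) = 627.4
  B: 0 + 2(209.6) = 419.1
  C: 469 (inert)
Total out = 266.9 + 627.4 + 419.1 + 469 = 1782 kmol/h.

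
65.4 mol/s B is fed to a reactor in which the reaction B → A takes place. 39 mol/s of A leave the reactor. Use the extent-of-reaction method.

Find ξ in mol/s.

For A: n = n₀ + 1ξ → 39 = 0 + 1ξ, giving ξ = 39 mol/s.
Outlet amounts (n = n₀ + ν ξ):
  B: 65.4 − 1(39) = 26.4
  A: 0 + 1(39) = 39

ξ = 39 mol/s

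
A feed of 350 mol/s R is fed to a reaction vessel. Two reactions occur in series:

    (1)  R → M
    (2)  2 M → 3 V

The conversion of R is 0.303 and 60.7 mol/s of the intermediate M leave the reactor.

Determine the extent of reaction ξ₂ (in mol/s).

ξ₂ = 22.7 mol/s

Conversion of R: R consumed = 1ξ₁ = 0.303 × 350 → ξ₁ = 106 mol/s.
M balance: n_M = 0 + 1ξ₁ − 2ξ₂ = 60.7 → ξ₂ = (1·106 − 60.7)/2 = 22.67 mol/s.
Outlet amounts (n = n₀ + Σ ν·ξ):
  R: 350 − 1(106) = 243.9
  M: 0 + 1(106) − 2(22.67) = 60.7
  V: 0 + 3(22.67) = 68.02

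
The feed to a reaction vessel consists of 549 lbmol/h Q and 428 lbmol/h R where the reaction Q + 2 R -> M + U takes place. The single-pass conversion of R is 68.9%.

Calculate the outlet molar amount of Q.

402 lbmol/h

R reacted = 0.689 × 428 = 294.9 lbmol/h; ν_R = −2, so ξ = 294.9/2 = 147.4 lbmol/h.
Outlet amounts (n = n₀ + ν ξ):
  Q: 549 − 1(147.4) = 401.6
  R: 428 − 2(147.4) = 133.1
  M: 0 + 1(147.4) = 147.4
  U: 0 + 1(147.4) = 147.4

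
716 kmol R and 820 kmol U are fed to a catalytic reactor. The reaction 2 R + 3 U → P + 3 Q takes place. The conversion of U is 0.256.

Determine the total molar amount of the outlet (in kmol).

U reacted = 0.256 × 820 = 209.9 kmol; ν_U = −3, so ξ = 209.9/3 = 69.97 kmol.
Outlet amounts (n = n₀ + ν ξ):
  R: 716 − 2(69.97) = 576.1
  U: 820 − 3(69.97) = 610.1
  P: 0 + 1(69.97) = 69.97
  Q: 0 + 3(69.97) = 209.9
Total out = 576.1 + 610.1 + 69.97 + 209.9 = 1466 kmol.

1470 kmol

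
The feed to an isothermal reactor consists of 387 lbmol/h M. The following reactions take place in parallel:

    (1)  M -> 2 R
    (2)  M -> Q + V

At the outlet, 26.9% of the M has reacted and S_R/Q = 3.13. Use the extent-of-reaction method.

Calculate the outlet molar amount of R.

Conversion of M: M consumed = 0.269 × 387 = 104.1 lbmol/h = 1ξ₁ + 1ξ₂.
Selectivity: 2ξ₁ / (1ξ₂) = 3.13 → ξ₁ = 1.565 ξ₂.
Substitute: (1·1.565 + 1) ξ₂ = 104.1 → ξ₂ = 40.59 lbmol/h, ξ₁ = 63.52 lbmol/h.
Outlet amounts (n = n₀ + Σ ν·ξ):
  M: 387 − 1(63.52) − 1(40.59) = 282.9
  R: 0 + 2(63.52) = 127
  Q: 0 + 1(40.59) = 40.59
  V: 0 + 1(40.59) = 40.59

127 lbmol/h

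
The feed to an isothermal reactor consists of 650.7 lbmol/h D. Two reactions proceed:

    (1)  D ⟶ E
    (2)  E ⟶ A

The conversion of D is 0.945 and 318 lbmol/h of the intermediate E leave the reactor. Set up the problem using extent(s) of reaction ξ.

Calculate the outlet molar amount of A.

297 lbmol/h

Conversion of D: D consumed = 1ξ₁ = 0.945 × 650.7 → ξ₁ = 614.9 lbmol/h.
E balance: n_E = 0 + 1ξ₁ − 1ξ₂ = 318 → ξ₂ = (1·614.9 − 318)/1 = 296.9 lbmol/h.
Outlet amounts (n = n₀ + Σ ν·ξ):
  D: 650.7 − 1(614.9) = 35.79
  E: 0 + 1(614.9) − 1(296.9) = 318
  A: 0 + 1(296.9) = 296.9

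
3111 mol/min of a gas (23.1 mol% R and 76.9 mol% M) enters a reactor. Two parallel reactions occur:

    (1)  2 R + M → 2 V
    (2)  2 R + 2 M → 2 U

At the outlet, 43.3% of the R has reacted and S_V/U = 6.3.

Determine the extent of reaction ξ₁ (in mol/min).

Conversion of R: R consumed = 0.433 × 718.6 = 311.2 mol/min = 2ξ₁ + 2ξ₂.
Selectivity: 2ξ₁ / (2ξ₂) = 6.3 → ξ₁ = 6.3 ξ₂.
Substitute: (2·6.3 + 2) ξ₂ = 311.2 → ξ₂ = 21.31 mol/min, ξ₁ = 134.3 mol/min.
Outlet amounts (n = n₀ + Σ ν·ξ):
  R: 718.6 − 2(134.3) − 2(21.31) = 407.5
  M: 2392 − 1(134.3) − 2(21.31) = 2215
  V: 0 + 2(134.3) = 268.5
  U: 0 + 2(21.31) = 42.63

ξ₁ = 134 mol/min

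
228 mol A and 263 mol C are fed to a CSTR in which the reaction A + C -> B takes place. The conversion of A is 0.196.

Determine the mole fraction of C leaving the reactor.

0.489

A reacted = 0.196 × 228 = 44.69 mol; ν_A = −1, so ξ = 44.69/1 = 44.69 mol.
Outlet amounts (n = n₀ + ν ξ):
  A: 228 − 1(44.69) = 183.3
  C: 263 − 1(44.69) = 218.3
  B: 0 + 1(44.69) = 44.69
Total out = 446.3 mol; y_C = 218.3 / 446.3 = 0.4891.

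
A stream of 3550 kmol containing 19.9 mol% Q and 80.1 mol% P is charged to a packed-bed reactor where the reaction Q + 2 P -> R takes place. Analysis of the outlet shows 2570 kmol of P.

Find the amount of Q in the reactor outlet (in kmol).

570 kmol

For P: n = n₀ − 2ξ → 2570 = 2844 − 2ξ, giving ξ = 136.8 kmol.
Outlet amounts (n = n₀ + ν ξ):
  Q: 706.5 − 1(136.8) = 569.7
  P: 2844 − 2(136.8) = 2570
  R: 0 + 1(136.8) = 136.8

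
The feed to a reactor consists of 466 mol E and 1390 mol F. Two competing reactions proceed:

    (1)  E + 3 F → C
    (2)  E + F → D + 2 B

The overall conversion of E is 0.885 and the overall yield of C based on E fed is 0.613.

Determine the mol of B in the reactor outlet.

Yield of C: 1ξ₁ / 466 = 0.613 → ξ₁ = 285.7 mol.
Conversion of E: 1ξ₁ + 1ξ₂ = 0.885 × 466 = 412.4 → ξ₂ = 126.8 mol.
Outlet amounts (n = n₀ + Σ ν·ξ):
  E: 466 − 1(285.7) − 1(126.8) = 53.59
  F: 1390 − 3(285.7) − 1(126.8) = 406.3
  C: 0 + 1(285.7) = 285.7
  D: 0 + 1(126.8) = 126.8
  B: 0 + 2(126.8) = 253.5

254 mol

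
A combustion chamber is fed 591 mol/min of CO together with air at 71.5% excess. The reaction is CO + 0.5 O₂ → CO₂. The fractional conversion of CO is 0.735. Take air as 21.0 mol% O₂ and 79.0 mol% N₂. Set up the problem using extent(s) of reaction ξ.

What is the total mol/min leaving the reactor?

Stoichiometric O₂ = 0.5 × 591 = 295.5 mol/min; O₂ fed = 295.5 × 1.715 = 506.8 mol/min.
N₂ fed = 506.8 × 79/21 = 1906 mol/min.
Fuel reacted = 0.735 × 591 → ξ = 434.4 mol/min.
Outlet (n = n₀ + ν ξ):
  CO: 591 − 1(434.4) = 156.6
  O₂: 506.8 − 0.5(434.4) = 289.6
  N₂: 1906 (inert)
  CO₂: 0 + 1(434.4) = 434.4
Total out = 156.6 + 289.6 + 1906 + 434.4 = 2787 mol/min.

2790 mol/min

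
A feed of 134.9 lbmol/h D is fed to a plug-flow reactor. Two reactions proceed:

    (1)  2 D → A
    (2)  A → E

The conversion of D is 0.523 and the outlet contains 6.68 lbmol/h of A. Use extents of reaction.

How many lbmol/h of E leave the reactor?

28.6 lbmol/h

Conversion of D: D consumed = 2ξ₁ = 0.523 × 134.9 → ξ₁ = 35.28 lbmol/h.
A balance: n_A = 0 + 1ξ₁ − 1ξ₂ = 6.68 → ξ₂ = (1·35.28 − 6.68)/1 = 28.6 lbmol/h.
Outlet amounts (n = n₀ + Σ ν·ξ):
  D: 134.9 − 2(35.28) = 64.35
  A: 0 + 1(35.28) − 1(28.6) = 6.68
  E: 0 + 1(28.6) = 28.6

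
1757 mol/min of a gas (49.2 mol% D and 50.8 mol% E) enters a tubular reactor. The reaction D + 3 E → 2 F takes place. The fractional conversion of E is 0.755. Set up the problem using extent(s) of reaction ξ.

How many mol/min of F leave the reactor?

449 mol/min

E reacted = 0.755 × 892.6 = 673.9 mol/min; ν_E = −3, so ξ = 673.9/3 = 224.6 mol/min.
Outlet amounts (n = n₀ + ν ξ):
  D: 864.4 − 1(224.6) = 639.8
  E: 892.6 − 3(224.6) = 218.7
  F: 0 + 2(224.6) = 449.3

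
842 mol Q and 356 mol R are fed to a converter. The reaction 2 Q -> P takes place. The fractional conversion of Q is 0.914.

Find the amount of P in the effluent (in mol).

Q reacted = 0.914 × 842 = 769.6 mol; ν_Q = −2, so ξ = 769.6/2 = 384.8 mol.
Outlet amounts (n = n₀ + ν ξ):
  Q: 842 − 2(384.8) = 72.41
  P: 0 + 1(384.8) = 384.8
  R: 356 (inert)

385 mol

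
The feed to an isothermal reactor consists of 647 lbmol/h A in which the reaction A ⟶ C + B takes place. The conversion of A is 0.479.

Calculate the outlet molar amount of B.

A reacted = 0.479 × 647 = 309.9 lbmol/h; ν_A = −1, so ξ = 309.9/1 = 309.9 lbmol/h.
Outlet amounts (n = n₀ + ν ξ):
  A: 647 − 1(309.9) = 337.1
  C: 0 + 1(309.9) = 309.9
  B: 0 + 1(309.9) = 309.9

310 lbmol/h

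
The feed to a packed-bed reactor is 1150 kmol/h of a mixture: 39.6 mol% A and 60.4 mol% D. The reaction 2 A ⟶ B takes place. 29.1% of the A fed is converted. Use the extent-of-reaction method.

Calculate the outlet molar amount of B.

A reacted = 0.291 × 455.4 = 132.5 kmol/h; ν_A = −2, so ξ = 132.5/2 = 66.26 kmol/h.
Outlet amounts (n = n₀ + ν ξ):
  A: 455.4 − 2(66.26) = 322.9
  B: 0 + 1(66.26) = 66.26
  D: 694.6 (inert)

66.3 kmol/h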